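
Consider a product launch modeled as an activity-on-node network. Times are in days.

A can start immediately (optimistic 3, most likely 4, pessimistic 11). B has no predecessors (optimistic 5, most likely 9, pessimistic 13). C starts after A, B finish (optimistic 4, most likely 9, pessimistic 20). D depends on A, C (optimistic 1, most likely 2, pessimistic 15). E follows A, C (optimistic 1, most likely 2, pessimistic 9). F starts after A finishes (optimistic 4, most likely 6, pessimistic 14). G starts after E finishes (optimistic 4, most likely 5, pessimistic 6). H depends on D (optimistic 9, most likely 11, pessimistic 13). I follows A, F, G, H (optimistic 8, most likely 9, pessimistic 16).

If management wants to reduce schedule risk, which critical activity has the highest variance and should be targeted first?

C

te_A = (3 + 4·4 + 11)/6 = 30/6 = 5; σ²_A = ((11−3)/6)² = 1.778
te_B = (5 + 4·9 + 13)/6 = 54/6 = 9; σ²_B = ((13−5)/6)² = 1.778
te_C = (4 + 4·9 + 20)/6 = 60/6 = 10; σ²_C = ((20−4)/6)² = 7.111
te_D = (1 + 4·2 + 15)/6 = 24/6 = 4; σ²_D = ((15−1)/6)² = 5.444
te_E = (1 + 4·2 + 9)/6 = 18/6 = 3; σ²_E = ((9−1)/6)² = 1.778
te_F = (4 + 4·6 + 14)/6 = 42/6 = 7; σ²_F = ((14−4)/6)² = 2.778
te_G = (4 + 4·5 + 6)/6 = 30/6 = 5; σ²_G = ((6−4)/6)² = 0.111
te_H = (9 + 4·11 + 13)/6 = 66/6 = 11; σ²_H = ((13−9)/6)² = 0.444
te_I = (8 + 4·9 + 16)/6 = 60/6 = 10; σ²_I = ((16−8)/6)² = 1.778

Forward pass:
ES_A = 0; EF_A = 5
ES_B = 0; EF_B = 9
ES_C = max(EF_A=5, EF_B=9) = 9; EF_C = 9+10 = 19
ES_D = max(EF_A=5, EF_C=19) = 19; EF_D = 19+4 = 23
ES_E = max(EF_A=5, EF_C=19) = 19; EF_E = 19+3 = 22
ES_F = 5; EF_F = 5+7 = 12
ES_G = 22; EF_G = 22+5 = 27
ES_H = 23; EF_H = 23+11 = 34
ES_I = max(EF_A=5, EF_F=12, EF_G=27, EF_H=34) = 34; EF_I = 34+10 = 44
Expected project duration μ = 44 days. Critical path: B → C → D → H → I.

Variances on critical path: σ²_B=1.778, σ²_C=7.111, σ²_D=5.444, σ²_H=0.444, σ²_I=1.778.
Largest is σ²_C = 7.111.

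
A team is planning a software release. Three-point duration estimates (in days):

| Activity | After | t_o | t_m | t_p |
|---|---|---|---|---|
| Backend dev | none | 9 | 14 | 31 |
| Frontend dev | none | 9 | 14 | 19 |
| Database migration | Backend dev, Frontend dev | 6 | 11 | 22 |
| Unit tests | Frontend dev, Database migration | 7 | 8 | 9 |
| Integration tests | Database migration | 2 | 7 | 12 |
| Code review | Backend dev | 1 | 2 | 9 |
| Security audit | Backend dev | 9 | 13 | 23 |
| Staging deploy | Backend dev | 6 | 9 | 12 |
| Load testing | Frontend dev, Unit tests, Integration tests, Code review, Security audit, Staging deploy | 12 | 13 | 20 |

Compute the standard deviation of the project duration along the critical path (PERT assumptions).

te_Backend dev = (9 + 4·14 + 31)/6 = 96/6 = 16; σ²_Backend dev = ((31−9)/6)² = 13.444
te_Frontend dev = (9 + 4·14 + 19)/6 = 84/6 = 14; σ²_Frontend dev = ((19−9)/6)² = 2.778
te_Database migration = (6 + 4·11 + 22)/6 = 72/6 = 12; σ²_Database migration = ((22−6)/6)² = 7.111
te_Unit tests = (7 + 4·8 + 9)/6 = 48/6 = 8; σ²_Unit tests = ((9−7)/6)² = 0.111
te_Integration tests = (2 + 4·7 + 12)/6 = 42/6 = 7; σ²_Integration tests = ((12−2)/6)² = 2.778
te_Code review = (1 + 4·2 + 9)/6 = 18/6 = 3; σ²_Code review = ((9−1)/6)² = 1.778
te_Security audit = (9 + 4·13 + 23)/6 = 84/6 = 14; σ²_Security audit = ((23−9)/6)² = 5.444
te_Staging deploy = (6 + 4·9 + 12)/6 = 54/6 = 9; σ²_Staging deploy = ((12−6)/6)² = 1.000
te_Load testing = (12 + 4·13 + 20)/6 = 84/6 = 14; σ²_Load testing = ((20−12)/6)² = 1.778

Forward pass:
ES_Backend dev = 0; EF_Backend dev = 16
ES_Frontend dev = 0; EF_Frontend dev = 14
ES_Database migration = max(EF_Backend dev=16, EF_Frontend dev=14) = 16; EF_Database migration = 16+12 = 28
ES_Unit tests = max(EF_Frontend dev=14, EF_Database migration=28) = 28; EF_Unit tests = 28+8 = 36
ES_Integration tests = 28; EF_Integration tests = 28+7 = 35
ES_Code review = 16; EF_Code review = 16+3 = 19
ES_Security audit = 16; EF_Security audit = 16+14 = 30
ES_Staging deploy = 16; EF_Staging deploy = 16+9 = 25
ES_Load testing = max(EF_Frontend dev=14, EF_Unit tests=36, EF_Integration tests=35, EF_Code review=19, EF_Security audit=30, EF_Staging deploy=25) = 36; EF_Load testing = 36+14 = 50
Expected project duration μ = 50 days. Critical path: Backend dev → Database migration → Unit tests → Load testing.

Variance along critical path = 13.444 + 7.111 + 0.111 + 1.778 = 22.444
σ = √22.444 = 4.738 days

4.74 days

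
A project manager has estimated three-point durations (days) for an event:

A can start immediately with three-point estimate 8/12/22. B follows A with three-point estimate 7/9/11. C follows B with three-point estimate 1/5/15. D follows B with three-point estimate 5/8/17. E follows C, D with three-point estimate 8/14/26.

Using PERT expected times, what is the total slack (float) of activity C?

3 days

te_A = (8 + 4·12 + 22)/6 = 78/6 = 13
te_B = (7 + 4·9 + 11)/6 = 54/6 = 9
te_C = (1 + 4·5 + 15)/6 = 36/6 = 6
te_D = (5 + 4·8 + 17)/6 = 54/6 = 9
te_E = (8 + 4·14 + 26)/6 = 90/6 = 15

Forward pass:
ES_A = 0; EF_A = 13
ES_B = 13; EF_B = 13+9 = 22
ES_C = 22; EF_C = 22+6 = 28
ES_D = 22; EF_D = 22+9 = 31
ES_E = max(EF_C=28, EF_D=31) = 31; EF_E = 31+15 = 46
Expected project duration μ = 46 days. Critical path: A → B → D → E.

Backward pass:
LF_E = 46; LS_E = 46−15 = 31
LF_D = LS_E = 31; LS_D = 31−9 = 22
LF_C = LS_E = 31; LS_C = 31−6 = 25
LF_B = min(LS_C=25, LS_D=22) = 22; LS_B = 22−9 = 13
LF_A = LS_B = 13; LS_A = 13−13 = 0
Slack_C = LS_C − ES_C = 25 − 22 = 3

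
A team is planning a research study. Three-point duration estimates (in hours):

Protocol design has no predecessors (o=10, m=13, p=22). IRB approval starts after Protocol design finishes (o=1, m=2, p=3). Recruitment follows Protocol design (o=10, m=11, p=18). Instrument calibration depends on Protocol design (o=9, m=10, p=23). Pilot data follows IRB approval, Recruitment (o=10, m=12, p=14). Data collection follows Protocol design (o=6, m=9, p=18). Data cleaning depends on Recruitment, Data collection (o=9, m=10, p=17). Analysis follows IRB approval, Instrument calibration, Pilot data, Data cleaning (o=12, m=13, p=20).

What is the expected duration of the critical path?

te_Protocol design = (10 + 4·13 + 22)/6 = 84/6 = 14
te_IRB approval = (1 + 4·2 + 3)/6 = 12/6 = 2
te_Recruitment = (10 + 4·11 + 18)/6 = 72/6 = 12
te_Instrument calibration = (9 + 4·10 + 23)/6 = 72/6 = 12
te_Pilot data = (10 + 4·12 + 14)/6 = 72/6 = 12
te_Data collection = (6 + 4·9 + 18)/6 = 60/6 = 10
te_Data cleaning = (9 + 4·10 + 17)/6 = 66/6 = 11
te_Analysis = (12 + 4·13 + 20)/6 = 84/6 = 14

Forward pass:
ES_Protocol design = 0; EF_Protocol design = 14
ES_IRB approval = 14; EF_IRB approval = 14+2 = 16
ES_Recruitment = 14; EF_Recruitment = 14+12 = 26
ES_Instrument calibration = 14; EF_Instrument calibration = 14+12 = 26
ES_Pilot data = max(EF_IRB approval=16, EF_Recruitment=26) = 26; EF_Pilot data = 26+12 = 38
ES_Data collection = 14; EF_Data collection = 14+10 = 24
ES_Data cleaning = max(EF_Recruitment=26, EF_Data collection=24) = 26; EF_Data cleaning = 26+11 = 37
ES_Analysis = max(EF_IRB approval=16, EF_Instrument calibration=26, EF_Pilot data=38, EF_Data cleaning=37) = 38; EF_Analysis = 38+14 = 52
Expected project duration μ = 52 hours. Critical path: Protocol design → Recruitment → Pilot data → Analysis.

52 hours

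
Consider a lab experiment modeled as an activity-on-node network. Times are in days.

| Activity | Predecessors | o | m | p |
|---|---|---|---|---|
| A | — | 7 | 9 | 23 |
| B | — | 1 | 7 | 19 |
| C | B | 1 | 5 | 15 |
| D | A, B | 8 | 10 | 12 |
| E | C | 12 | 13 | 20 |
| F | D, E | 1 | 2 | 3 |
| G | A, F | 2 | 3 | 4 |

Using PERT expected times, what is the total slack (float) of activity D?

te_A = (7 + 4·9 + 23)/6 = 66/6 = 11
te_B = (1 + 4·7 + 19)/6 = 48/6 = 8
te_C = (1 + 4·5 + 15)/6 = 36/6 = 6
te_D = (8 + 4·10 + 12)/6 = 60/6 = 10
te_E = (12 + 4·13 + 20)/6 = 84/6 = 14
te_F = (1 + 4·2 + 3)/6 = 12/6 = 2
te_G = (2 + 4·3 + 4)/6 = 18/6 = 3

Forward pass:
ES_A = 0; EF_A = 11
ES_B = 0; EF_B = 8
ES_C = 8; EF_C = 8+6 = 14
ES_D = max(EF_A=11, EF_B=8) = 11; EF_D = 11+10 = 21
ES_E = 14; EF_E = 14+14 = 28
ES_F = max(EF_D=21, EF_E=28) = 28; EF_F = 28+2 = 30
ES_G = max(EF_A=11, EF_F=30) = 30; EF_G = 30+3 = 33
Expected project duration μ = 33 days. Critical path: B → C → E → F → G.

Backward pass:
LF_G = 33; LS_G = 33−3 = 30
LF_F = LS_G = 30; LS_F = 30−2 = 28
LF_E = LS_F = 28; LS_E = 28−14 = 14
LF_D = LS_F = 28; LS_D = 28−10 = 18
LF_C = LS_E = 14; LS_C = 14−6 = 8
LF_B = min(LS_C=8, LS_D=18) = 8; LS_B = 8−8 = 0
LF_A = min(LS_D=18, LS_G=30) = 18; LS_A = 18−11 = 7
Slack_D = LS_D − ES_D = 18 − 11 = 7

7 days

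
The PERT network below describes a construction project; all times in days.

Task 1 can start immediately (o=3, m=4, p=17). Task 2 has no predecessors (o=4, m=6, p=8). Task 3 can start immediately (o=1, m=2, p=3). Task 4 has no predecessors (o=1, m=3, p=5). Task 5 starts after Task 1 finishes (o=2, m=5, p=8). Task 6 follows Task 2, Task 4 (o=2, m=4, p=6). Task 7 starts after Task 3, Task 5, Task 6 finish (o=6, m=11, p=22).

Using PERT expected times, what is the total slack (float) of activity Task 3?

9 days

te_Task 1 = (3 + 4·4 + 17)/6 = 36/6 = 6
te_Task 2 = (4 + 4·6 + 8)/6 = 36/6 = 6
te_Task 3 = (1 + 4·2 + 3)/6 = 12/6 = 2
te_Task 4 = (1 + 4·3 + 5)/6 = 18/6 = 3
te_Task 5 = (2 + 4·5 + 8)/6 = 30/6 = 5
te_Task 6 = (2 + 4·4 + 6)/6 = 24/6 = 4
te_Task 7 = (6 + 4·11 + 22)/6 = 72/6 = 12

Forward pass:
ES_Task 1 = 0; EF_Task 1 = 6
ES_Task 2 = 0; EF_Task 2 = 6
ES_Task 3 = 0; EF_Task 3 = 2
ES_Task 4 = 0; EF_Task 4 = 3
ES_Task 5 = 6; EF_Task 5 = 6+5 = 11
ES_Task 6 = max(EF_Task 2=6, EF_Task 4=3) = 6; EF_Task 6 = 6+4 = 10
ES_Task 7 = max(EF_Task 3=2, EF_Task 5=11, EF_Task 6=10) = 11; EF_Task 7 = 11+12 = 23
Expected project duration μ = 23 days. Critical path: Task 1 → Task 5 → Task 7.

Backward pass:
LF_Task 7 = 23; LS_Task 7 = 23−12 = 11
LF_Task 6 = LS_Task 7 = 11; LS_Task 6 = 11−4 = 7
LF_Task 5 = LS_Task 7 = 11; LS_Task 5 = 11−5 = 6
LF_Task 4 = LS_Task 6 = 7; LS_Task 4 = 7−3 = 4
LF_Task 3 = LS_Task 7 = 11; LS_Task 3 = 11−2 = 9
LF_Task 2 = LS_Task 6 = 7; LS_Task 2 = 7−6 = 1
LF_Task 1 = LS_Task 5 = 6; LS_Task 1 = 6−6 = 0
Slack_Task 3 = LS_Task 3 − ES_Task 3 = 9 − 0 = 9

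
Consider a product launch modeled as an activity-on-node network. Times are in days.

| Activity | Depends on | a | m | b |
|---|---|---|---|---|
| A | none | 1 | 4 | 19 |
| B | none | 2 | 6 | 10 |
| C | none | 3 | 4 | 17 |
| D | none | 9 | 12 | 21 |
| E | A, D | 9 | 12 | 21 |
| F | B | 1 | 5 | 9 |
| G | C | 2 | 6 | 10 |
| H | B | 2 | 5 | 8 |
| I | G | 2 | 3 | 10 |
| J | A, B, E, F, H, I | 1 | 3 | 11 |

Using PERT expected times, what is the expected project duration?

30 days

te_A = (1 + 4·4 + 19)/6 = 36/6 = 6
te_B = (2 + 4·6 + 10)/6 = 36/6 = 6
te_C = (3 + 4·4 + 17)/6 = 36/6 = 6
te_D = (9 + 4·12 + 21)/6 = 78/6 = 13
te_E = (9 + 4·12 + 21)/6 = 78/6 = 13
te_F = (1 + 4·5 + 9)/6 = 30/6 = 5
te_G = (2 + 4·6 + 10)/6 = 36/6 = 6
te_H = (2 + 4·5 + 8)/6 = 30/6 = 5
te_I = (2 + 4·3 + 10)/6 = 24/6 = 4
te_J = (1 + 4·3 + 11)/6 = 24/6 = 4

Forward pass:
ES_A = 0; EF_A = 6
ES_B = 0; EF_B = 6
ES_C = 0; EF_C = 6
ES_D = 0; EF_D = 13
ES_E = max(EF_A=6, EF_D=13) = 13; EF_E = 13+13 = 26
ES_F = 6; EF_F = 6+5 = 11
ES_G = 6; EF_G = 6+6 = 12
ES_H = 6; EF_H = 6+5 = 11
ES_I = 12; EF_I = 12+4 = 16
ES_J = max(EF_A=6, EF_B=6, EF_E=26, EF_F=11, EF_H=11, EF_I=16) = 26; EF_J = 26+4 = 30
Expected project duration μ = 30 days. Critical path: D → E → J.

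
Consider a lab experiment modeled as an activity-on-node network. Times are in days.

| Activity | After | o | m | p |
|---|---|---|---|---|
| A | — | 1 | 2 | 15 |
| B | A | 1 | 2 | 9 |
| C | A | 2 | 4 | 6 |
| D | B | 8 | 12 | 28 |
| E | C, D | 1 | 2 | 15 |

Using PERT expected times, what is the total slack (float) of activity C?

13 days

te_A = (1 + 4·2 + 15)/6 = 24/6 = 4
te_B = (1 + 4·2 + 9)/6 = 18/6 = 3
te_C = (2 + 4·4 + 6)/6 = 24/6 = 4
te_D = (8 + 4·12 + 28)/6 = 84/6 = 14
te_E = (1 + 4·2 + 15)/6 = 24/6 = 4

Forward pass:
ES_A = 0; EF_A = 4
ES_B = 4; EF_B = 4+3 = 7
ES_C = 4; EF_C = 4+4 = 8
ES_D = 7; EF_D = 7+14 = 21
ES_E = max(EF_C=8, EF_D=21) = 21; EF_E = 21+4 = 25
Expected project duration μ = 25 days. Critical path: A → B → D → E.

Backward pass:
LF_E = 25; LS_E = 25−4 = 21
LF_D = LS_E = 21; LS_D = 21−14 = 7
LF_C = LS_E = 21; LS_C = 21−4 = 17
LF_B = LS_D = 7; LS_B = 7−3 = 4
LF_A = min(LS_B=4, LS_C=17) = 4; LS_A = 4−4 = 0
Slack_C = LS_C − ES_C = 17 − 4 = 13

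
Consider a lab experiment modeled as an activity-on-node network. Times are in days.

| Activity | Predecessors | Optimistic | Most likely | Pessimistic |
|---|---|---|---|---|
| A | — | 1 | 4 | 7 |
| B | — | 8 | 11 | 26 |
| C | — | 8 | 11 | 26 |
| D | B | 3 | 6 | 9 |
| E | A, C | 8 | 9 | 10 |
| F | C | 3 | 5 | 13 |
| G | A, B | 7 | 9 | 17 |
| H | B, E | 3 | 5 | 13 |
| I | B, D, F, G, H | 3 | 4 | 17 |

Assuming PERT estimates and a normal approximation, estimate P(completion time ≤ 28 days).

0.075

te_A = (1 + 4·4 + 7)/6 = 24/6 = 4; σ²_A = ((7−1)/6)² = 1.000
te_B = (8 + 4·11 + 26)/6 = 78/6 = 13; σ²_B = ((26−8)/6)² = 9.000
te_C = (8 + 4·11 + 26)/6 = 78/6 = 13; σ²_C = ((26−8)/6)² = 9.000
te_D = (3 + 4·6 + 9)/6 = 36/6 = 6; σ²_D = ((9−3)/6)² = 1.000
te_E = (8 + 4·9 + 10)/6 = 54/6 = 9; σ²_E = ((10−8)/6)² = 0.111
te_F = (3 + 4·5 + 13)/6 = 36/6 = 6; σ²_F = ((13−3)/6)² = 2.778
te_G = (7 + 4·9 + 17)/6 = 60/6 = 10; σ²_G = ((17−7)/6)² = 2.778
te_H = (3 + 4·5 + 13)/6 = 36/6 = 6; σ²_H = ((13−3)/6)² = 2.778
te_I = (3 + 4·4 + 17)/6 = 36/6 = 6; σ²_I = ((17−3)/6)² = 5.444

Forward pass:
ES_A = 0; EF_A = 4
ES_B = 0; EF_B = 13
ES_C = 0; EF_C = 13
ES_D = 13; EF_D = 13+6 = 19
ES_E = max(EF_A=4, EF_C=13) = 13; EF_E = 13+9 = 22
ES_F = 13; EF_F = 13+6 = 19
ES_G = max(EF_A=4, EF_B=13) = 13; EF_G = 13+10 = 23
ES_H = max(EF_B=13, EF_E=22) = 22; EF_H = 22+6 = 28
ES_I = max(EF_B=13, EF_D=19, EF_F=19, EF_G=23, EF_H=28) = 28; EF_I = 28+6 = 34
Expected project duration μ = 34 days. Critical path: C → E → H → I.

Variance along critical path = 9.000 + 0.111 + 2.778 + 5.444 = 17.333; σ = √17.333 = 4.163 days.
Z = (28 − 34) / 4.163 = -1.441
P(T ≤ 28) = Φ(-1.441) ≈ 0.075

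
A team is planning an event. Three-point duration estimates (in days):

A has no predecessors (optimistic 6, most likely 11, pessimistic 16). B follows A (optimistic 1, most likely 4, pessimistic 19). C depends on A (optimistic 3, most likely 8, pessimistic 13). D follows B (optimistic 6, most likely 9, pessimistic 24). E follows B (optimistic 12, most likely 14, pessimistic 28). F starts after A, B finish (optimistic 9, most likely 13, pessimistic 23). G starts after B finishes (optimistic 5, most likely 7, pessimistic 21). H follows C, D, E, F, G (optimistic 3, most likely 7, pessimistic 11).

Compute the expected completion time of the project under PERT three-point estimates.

te_A = (6 + 4·11 + 16)/6 = 66/6 = 11
te_B = (1 + 4·4 + 19)/6 = 36/6 = 6
te_C = (3 + 4·8 + 13)/6 = 48/6 = 8
te_D = (6 + 4·9 + 24)/6 = 66/6 = 11
te_E = (12 + 4·14 + 28)/6 = 96/6 = 16
te_F = (9 + 4·13 + 23)/6 = 84/6 = 14
te_G = (5 + 4·7 + 21)/6 = 54/6 = 9
te_H = (3 + 4·7 + 11)/6 = 42/6 = 7

Forward pass:
ES_A = 0; EF_A = 11
ES_B = 11; EF_B = 11+6 = 17
ES_C = 11; EF_C = 11+8 = 19
ES_D = 17; EF_D = 17+11 = 28
ES_E = 17; EF_E = 17+16 = 33
ES_F = max(EF_A=11, EF_B=17) = 17; EF_F = 17+14 = 31
ES_G = 17; EF_G = 17+9 = 26
ES_H = max(EF_C=19, EF_D=28, EF_E=33, EF_F=31, EF_G=26) = 33; EF_H = 33+7 = 40
Expected project duration μ = 40 days. Critical path: A → B → E → H.

40 days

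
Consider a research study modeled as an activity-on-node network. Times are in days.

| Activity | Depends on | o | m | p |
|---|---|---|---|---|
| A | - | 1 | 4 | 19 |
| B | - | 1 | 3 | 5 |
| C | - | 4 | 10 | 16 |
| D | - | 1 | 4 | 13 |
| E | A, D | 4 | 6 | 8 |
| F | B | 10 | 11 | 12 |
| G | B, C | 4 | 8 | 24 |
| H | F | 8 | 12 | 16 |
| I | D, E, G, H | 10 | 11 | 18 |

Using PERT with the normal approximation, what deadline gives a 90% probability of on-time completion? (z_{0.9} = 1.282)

te_A = (1 + 4·4 + 19)/6 = 36/6 = 6; σ²_A = ((19−1)/6)² = 9.000
te_B = (1 + 4·3 + 5)/6 = 18/6 = 3; σ²_B = ((5−1)/6)² = 0.444
te_C = (4 + 4·10 + 16)/6 = 60/6 = 10; σ²_C = ((16−4)/6)² = 4.000
te_D = (1 + 4·4 + 13)/6 = 30/6 = 5; σ²_D = ((13−1)/6)² = 4.000
te_E = (4 + 4·6 + 8)/6 = 36/6 = 6; σ²_E = ((8−4)/6)² = 0.444
te_F = (10 + 4·11 + 12)/6 = 66/6 = 11; σ²_F = ((12−10)/6)² = 0.111
te_G = (4 + 4·8 + 24)/6 = 60/6 = 10; σ²_G = ((24−4)/6)² = 11.111
te_H = (8 + 4·12 + 16)/6 = 72/6 = 12; σ²_H = ((16−8)/6)² = 1.778
te_I = (10 + 4·11 + 18)/6 = 72/6 = 12; σ²_I = ((18−10)/6)² = 1.778

Forward pass:
ES_A = 0; EF_A = 6
ES_B = 0; EF_B = 3
ES_C = 0; EF_C = 10
ES_D = 0; EF_D = 5
ES_E = max(EF_A=6, EF_D=5) = 6; EF_E = 6+6 = 12
ES_F = 3; EF_F = 3+11 = 14
ES_G = max(EF_B=3, EF_C=10) = 10; EF_G = 10+10 = 20
ES_H = 14; EF_H = 14+12 = 26
ES_I = max(EF_D=5, EF_E=12, EF_G=20, EF_H=26) = 26; EF_I = 26+12 = 38
Expected project duration μ = 38 days. Critical path: B → F → H → I.

Variance along critical path = 0.444 + 0.111 + 1.778 + 1.778 = 4.111; σ = 2.028 days.
D = μ + z·σ = 38 + 1.282·2.028 = 40.6 days

40.6 days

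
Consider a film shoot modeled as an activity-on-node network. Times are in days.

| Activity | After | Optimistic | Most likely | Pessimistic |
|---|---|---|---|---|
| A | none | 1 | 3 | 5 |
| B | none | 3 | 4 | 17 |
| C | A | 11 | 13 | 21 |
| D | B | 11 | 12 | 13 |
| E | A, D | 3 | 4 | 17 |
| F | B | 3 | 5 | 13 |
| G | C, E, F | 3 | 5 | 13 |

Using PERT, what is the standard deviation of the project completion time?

te_A = (1 + 4·3 + 5)/6 = 18/6 = 3; σ²_A = ((5−1)/6)² = 0.444
te_B = (3 + 4·4 + 17)/6 = 36/6 = 6; σ²_B = ((17−3)/6)² = 5.444
te_C = (11 + 4·13 + 21)/6 = 84/6 = 14; σ²_C = ((21−11)/6)² = 2.778
te_D = (11 + 4·12 + 13)/6 = 72/6 = 12; σ²_D = ((13−11)/6)² = 0.111
te_E = (3 + 4·4 + 17)/6 = 36/6 = 6; σ²_E = ((17−3)/6)² = 5.444
te_F = (3 + 4·5 + 13)/6 = 36/6 = 6; σ²_F = ((13−3)/6)² = 2.778
te_G = (3 + 4·5 + 13)/6 = 36/6 = 6; σ²_G = ((13−3)/6)² = 2.778

Forward pass:
ES_A = 0; EF_A = 3
ES_B = 0; EF_B = 6
ES_C = 3; EF_C = 3+14 = 17
ES_D = 6; EF_D = 6+12 = 18
ES_E = max(EF_A=3, EF_D=18) = 18; EF_E = 18+6 = 24
ES_F = 6; EF_F = 6+6 = 12
ES_G = max(EF_C=17, EF_E=24, EF_F=12) = 24; EF_G = 24+6 = 30
Expected project duration μ = 30 days. Critical path: B → D → E → G.

Variance along critical path = 5.444 + 0.111 + 5.444 + 2.778 = 13.778
σ = √13.778 = 3.712 days

3.71 days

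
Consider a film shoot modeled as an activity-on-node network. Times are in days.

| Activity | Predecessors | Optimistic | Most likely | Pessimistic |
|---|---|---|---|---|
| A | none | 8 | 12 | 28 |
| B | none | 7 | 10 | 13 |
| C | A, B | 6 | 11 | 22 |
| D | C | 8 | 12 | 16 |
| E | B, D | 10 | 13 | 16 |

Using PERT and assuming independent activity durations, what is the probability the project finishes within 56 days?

te_A = (8 + 4·12 + 28)/6 = 84/6 = 14; σ²_A = ((28−8)/6)² = 11.111
te_B = (7 + 4·10 + 13)/6 = 60/6 = 10; σ²_B = ((13−7)/6)² = 1.000
te_C = (6 + 4·11 + 22)/6 = 72/6 = 12; σ²_C = ((22−6)/6)² = 7.111
te_D = (8 + 4·12 + 16)/6 = 72/6 = 12; σ²_D = ((16−8)/6)² = 1.778
te_E = (10 + 4·13 + 16)/6 = 78/6 = 13; σ²_E = ((16−10)/6)² = 1.000

Forward pass:
ES_A = 0; EF_A = 14
ES_B = 0; EF_B = 10
ES_C = max(EF_A=14, EF_B=10) = 14; EF_C = 14+12 = 26
ES_D = 26; EF_D = 26+12 = 38
ES_E = max(EF_B=10, EF_D=38) = 38; EF_E = 38+13 = 51
Expected project duration μ = 51 days. Critical path: A → C → D → E.

Variance along critical path = 11.111 + 7.111 + 1.778 + 1.000 = 21.000; σ = √21.000 = 4.583 days.
Z = (56 − 51) / 4.583 = 1.091
P(T ≤ 56) = Φ(1.091) ≈ 0.862

0.862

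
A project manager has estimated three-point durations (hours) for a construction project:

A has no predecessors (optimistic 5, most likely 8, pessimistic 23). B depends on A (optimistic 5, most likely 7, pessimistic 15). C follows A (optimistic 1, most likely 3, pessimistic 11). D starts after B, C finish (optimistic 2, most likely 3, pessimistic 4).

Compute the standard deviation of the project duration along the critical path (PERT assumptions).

3.45 hours

te_A = (5 + 4·8 + 23)/6 = 60/6 = 10; σ²_A = ((23−5)/6)² = 9.000
te_B = (5 + 4·7 + 15)/6 = 48/6 = 8; σ²_B = ((15−5)/6)² = 2.778
te_C = (1 + 4·3 + 11)/6 = 24/6 = 4; σ²_C = ((11−1)/6)² = 2.778
te_D = (2 + 4·3 + 4)/6 = 18/6 = 3; σ²_D = ((4−2)/6)² = 0.111

Forward pass:
ES_A = 0; EF_A = 10
ES_B = 10; EF_B = 10+8 = 18
ES_C = 10; EF_C = 10+4 = 14
ES_D = max(EF_B=18, EF_C=14) = 18; EF_D = 18+3 = 21
Expected project duration μ = 21 hours. Critical path: A → B → D.

Variance along critical path = 9.000 + 2.778 + 0.111 = 11.889
σ = √11.889 = 3.448 hours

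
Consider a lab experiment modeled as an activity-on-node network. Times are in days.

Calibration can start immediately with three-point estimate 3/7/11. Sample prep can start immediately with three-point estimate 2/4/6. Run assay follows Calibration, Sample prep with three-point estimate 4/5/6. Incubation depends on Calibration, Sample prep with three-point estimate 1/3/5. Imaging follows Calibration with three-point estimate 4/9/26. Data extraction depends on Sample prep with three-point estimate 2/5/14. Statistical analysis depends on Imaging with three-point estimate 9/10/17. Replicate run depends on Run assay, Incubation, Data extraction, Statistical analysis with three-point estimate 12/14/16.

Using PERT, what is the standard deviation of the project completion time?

te_Calibration = (3 + 4·7 + 11)/6 = 42/6 = 7; σ²_Calibration = ((11−3)/6)² = 1.778
te_Sample prep = (2 + 4·4 + 6)/6 = 24/6 = 4; σ²_Sample prep = ((6−2)/6)² = 0.444
te_Run assay = (4 + 4·5 + 6)/6 = 30/6 = 5; σ²_Run assay = ((6−4)/6)² = 0.111
te_Incubation = (1 + 4·3 + 5)/6 = 18/6 = 3; σ²_Incubation = ((5−1)/6)² = 0.444
te_Imaging = (4 + 4·9 + 26)/6 = 66/6 = 11; σ²_Imaging = ((26−4)/6)² = 13.444
te_Data extraction = (2 + 4·5 + 14)/6 = 36/6 = 6; σ²_Data extraction = ((14−2)/6)² = 4.000
te_Statistical analysis = (9 + 4·10 + 17)/6 = 66/6 = 11; σ²_Statistical analysis = ((17−9)/6)² = 1.778
te_Replicate run = (12 + 4·14 + 16)/6 = 84/6 = 14; σ²_Replicate run = ((16−12)/6)² = 0.444

Forward pass:
ES_Calibration = 0; EF_Calibration = 7
ES_Sample prep = 0; EF_Sample prep = 4
ES_Run assay = max(EF_Calibration=7, EF_Sample prep=4) = 7; EF_Run assay = 7+5 = 12
ES_Incubation = max(EF_Calibration=7, EF_Sample prep=4) = 7; EF_Incubation = 7+3 = 10
ES_Imaging = 7; EF_Imaging = 7+11 = 18
ES_Data extraction = 4; EF_Data extraction = 4+6 = 10
ES_Statistical analysis = 18; EF_Statistical analysis = 18+11 = 29
ES_Replicate run = max(EF_Run assay=12, EF_Incubation=10, EF_Data extraction=10, EF_Statistical analysis=29) = 29; EF_Replicate run = 29+14 = 43
Expected project duration μ = 43 days. Critical path: Calibration → Imaging → Statistical analysis → Replicate run.

Variance along critical path = 1.778 + 13.444 + 1.778 + 0.444 = 17.444
σ = √17.444 = 4.177 days

4.18 days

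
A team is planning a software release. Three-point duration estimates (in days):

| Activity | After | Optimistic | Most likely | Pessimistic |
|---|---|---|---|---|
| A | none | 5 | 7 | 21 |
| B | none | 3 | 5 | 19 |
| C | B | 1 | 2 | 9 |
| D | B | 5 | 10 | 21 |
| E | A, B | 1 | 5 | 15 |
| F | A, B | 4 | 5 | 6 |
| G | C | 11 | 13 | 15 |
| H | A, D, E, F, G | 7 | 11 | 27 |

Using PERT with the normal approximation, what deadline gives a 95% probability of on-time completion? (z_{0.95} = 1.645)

te_A = (5 + 4·7 + 21)/6 = 54/6 = 9; σ²_A = ((21−5)/6)² = 7.111
te_B = (3 + 4·5 + 19)/6 = 42/6 = 7; σ²_B = ((19−3)/6)² = 7.111
te_C = (1 + 4·2 + 9)/6 = 18/6 = 3; σ²_C = ((9−1)/6)² = 1.778
te_D = (5 + 4·10 + 21)/6 = 66/6 = 11; σ²_D = ((21−5)/6)² = 7.111
te_E = (1 + 4·5 + 15)/6 = 36/6 = 6; σ²_E = ((15−1)/6)² = 5.444
te_F = (4 + 4·5 + 6)/6 = 30/6 = 5; σ²_F = ((6−4)/6)² = 0.111
te_G = (11 + 4·13 + 15)/6 = 78/6 = 13; σ²_G = ((15−11)/6)² = 0.444
te_H = (7 + 4·11 + 27)/6 = 78/6 = 13; σ²_H = ((27−7)/6)² = 11.111

Forward pass:
ES_A = 0; EF_A = 9
ES_B = 0; EF_B = 7
ES_C = 7; EF_C = 7+3 = 10
ES_D = 7; EF_D = 7+11 = 18
ES_E = max(EF_A=9, EF_B=7) = 9; EF_E = 9+6 = 15
ES_F = max(EF_A=9, EF_B=7) = 9; EF_F = 9+5 = 14
ES_G = 10; EF_G = 10+13 = 23
ES_H = max(EF_A=9, EF_D=18, EF_E=15, EF_F=14, EF_G=23) = 23; EF_H = 23+13 = 36
Expected project duration μ = 36 days. Critical path: B → C → G → H.

Variance along critical path = 7.111 + 1.778 + 0.444 + 11.111 = 20.444; σ = 4.522 days.
D = μ + z·σ = 36 + 1.645·4.522 = 43.4 days

43.4 days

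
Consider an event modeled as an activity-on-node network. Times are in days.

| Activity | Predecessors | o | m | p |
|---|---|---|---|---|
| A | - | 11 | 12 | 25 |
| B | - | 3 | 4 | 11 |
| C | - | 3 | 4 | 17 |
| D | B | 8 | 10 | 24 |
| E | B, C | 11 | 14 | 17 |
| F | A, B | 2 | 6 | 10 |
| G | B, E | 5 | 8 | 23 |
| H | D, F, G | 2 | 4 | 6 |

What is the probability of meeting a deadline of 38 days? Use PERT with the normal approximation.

0.842

te_A = (11 + 4·12 + 25)/6 = 84/6 = 14; σ²_A = ((25−11)/6)² = 5.444
te_B = (3 + 4·4 + 11)/6 = 30/6 = 5; σ²_B = ((11−3)/6)² = 1.778
te_C = (3 + 4·4 + 17)/6 = 36/6 = 6; σ²_C = ((17−3)/6)² = 5.444
te_D = (8 + 4·10 + 24)/6 = 72/6 = 12; σ²_D = ((24−8)/6)² = 7.111
te_E = (11 + 4·14 + 17)/6 = 84/6 = 14; σ²_E = ((17−11)/6)² = 1.000
te_F = (2 + 4·6 + 10)/6 = 36/6 = 6; σ²_F = ((10−2)/6)² = 1.778
te_G = (5 + 4·8 + 23)/6 = 60/6 = 10; σ²_G = ((23−5)/6)² = 9.000
te_H = (2 + 4·4 + 6)/6 = 24/6 = 4; σ²_H = ((6−2)/6)² = 0.444

Forward pass:
ES_A = 0; EF_A = 14
ES_B = 0; EF_B = 5
ES_C = 0; EF_C = 6
ES_D = 5; EF_D = 5+12 = 17
ES_E = max(EF_B=5, EF_C=6) = 6; EF_E = 6+14 = 20
ES_F = max(EF_A=14, EF_B=5) = 14; EF_F = 14+6 = 20
ES_G = max(EF_B=5, EF_E=20) = 20; EF_G = 20+10 = 30
ES_H = max(EF_D=17, EF_F=20, EF_G=30) = 30; EF_H = 30+4 = 34
Expected project duration μ = 34 days. Critical path: C → E → G → H.

Variance along critical path = 5.444 + 1.000 + 9.000 + 0.444 = 15.889; σ = √15.889 = 3.986 days.
Z = (38 − 34) / 3.986 = 1.003
P(T ≤ 38) = Φ(1.003) ≈ 0.842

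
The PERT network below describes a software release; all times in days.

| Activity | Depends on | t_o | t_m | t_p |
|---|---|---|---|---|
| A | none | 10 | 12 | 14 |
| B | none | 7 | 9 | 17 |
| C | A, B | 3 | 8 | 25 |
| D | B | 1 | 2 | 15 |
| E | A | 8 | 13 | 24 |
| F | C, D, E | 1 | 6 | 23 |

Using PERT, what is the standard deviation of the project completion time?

4.58 days

te_A = (10 + 4·12 + 14)/6 = 72/6 = 12; σ²_A = ((14−10)/6)² = 0.444
te_B = (7 + 4·9 + 17)/6 = 60/6 = 10; σ²_B = ((17−7)/6)² = 2.778
te_C = (3 + 4·8 + 25)/6 = 60/6 = 10; σ²_C = ((25−3)/6)² = 13.444
te_D = (1 + 4·2 + 15)/6 = 24/6 = 4; σ²_D = ((15−1)/6)² = 5.444
te_E = (8 + 4·13 + 24)/6 = 84/6 = 14; σ²_E = ((24−8)/6)² = 7.111
te_F = (1 + 4·6 + 23)/6 = 48/6 = 8; σ²_F = ((23−1)/6)² = 13.444

Forward pass:
ES_A = 0; EF_A = 12
ES_B = 0; EF_B = 10
ES_C = max(EF_A=12, EF_B=10) = 12; EF_C = 12+10 = 22
ES_D = 10; EF_D = 10+4 = 14
ES_E = 12; EF_E = 12+14 = 26
ES_F = max(EF_C=22, EF_D=14, EF_E=26) = 26; EF_F = 26+8 = 34
Expected project duration μ = 34 days. Critical path: A → E → F.

Variance along critical path = 0.444 + 7.111 + 13.444 = 21.000
σ = √21.000 = 4.583 days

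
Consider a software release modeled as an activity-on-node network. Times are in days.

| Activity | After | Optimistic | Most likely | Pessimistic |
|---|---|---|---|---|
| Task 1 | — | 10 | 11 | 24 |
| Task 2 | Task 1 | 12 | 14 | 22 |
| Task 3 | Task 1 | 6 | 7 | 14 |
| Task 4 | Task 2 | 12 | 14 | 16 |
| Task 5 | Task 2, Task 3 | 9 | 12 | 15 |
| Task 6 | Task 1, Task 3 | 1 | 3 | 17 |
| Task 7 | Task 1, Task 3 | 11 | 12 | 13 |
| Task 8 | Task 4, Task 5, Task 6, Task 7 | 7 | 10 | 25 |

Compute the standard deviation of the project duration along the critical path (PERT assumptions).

4.20 days

te_Task 1 = (10 + 4·11 + 24)/6 = 78/6 = 13; σ²_Task 1 = ((24−10)/6)² = 5.444
te_Task 2 = (12 + 4·14 + 22)/6 = 90/6 = 15; σ²_Task 2 = ((22−12)/6)² = 2.778
te_Task 3 = (6 + 4·7 + 14)/6 = 48/6 = 8; σ²_Task 3 = ((14−6)/6)² = 1.778
te_Task 4 = (12 + 4·14 + 16)/6 = 84/6 = 14; σ²_Task 4 = ((16−12)/6)² = 0.444
te_Task 5 = (9 + 4·12 + 15)/6 = 72/6 = 12; σ²_Task 5 = ((15−9)/6)² = 1.000
te_Task 6 = (1 + 4·3 + 17)/6 = 30/6 = 5; σ²_Task 6 = ((17−1)/6)² = 7.111
te_Task 7 = (11 + 4·12 + 13)/6 = 72/6 = 12; σ²_Task 7 = ((13−11)/6)² = 0.111
te_Task 8 = (7 + 4·10 + 25)/6 = 72/6 = 12; σ²_Task 8 = ((25−7)/6)² = 9.000

Forward pass:
ES_Task 1 = 0; EF_Task 1 = 13
ES_Task 2 = 13; EF_Task 2 = 13+15 = 28
ES_Task 3 = 13; EF_Task 3 = 13+8 = 21
ES_Task 4 = 28; EF_Task 4 = 28+14 = 42
ES_Task 5 = max(EF_Task 2=28, EF_Task 3=21) = 28; EF_Task 5 = 28+12 = 40
ES_Task 6 = max(EF_Task 1=13, EF_Task 3=21) = 21; EF_Task 6 = 21+5 = 26
ES_Task 7 = max(EF_Task 1=13, EF_Task 3=21) = 21; EF_Task 7 = 21+12 = 33
ES_Task 8 = max(EF_Task 4=42, EF_Task 5=40, EF_Task 6=26, EF_Task 7=33) = 42; EF_Task 8 = 42+12 = 54
Expected project duration μ = 54 days. Critical path: Task 1 → Task 2 → Task 4 → Task 8.

Variance along critical path = 5.444 + 2.778 + 0.444 + 9.000 = 17.667
σ = √17.667 = 4.203 days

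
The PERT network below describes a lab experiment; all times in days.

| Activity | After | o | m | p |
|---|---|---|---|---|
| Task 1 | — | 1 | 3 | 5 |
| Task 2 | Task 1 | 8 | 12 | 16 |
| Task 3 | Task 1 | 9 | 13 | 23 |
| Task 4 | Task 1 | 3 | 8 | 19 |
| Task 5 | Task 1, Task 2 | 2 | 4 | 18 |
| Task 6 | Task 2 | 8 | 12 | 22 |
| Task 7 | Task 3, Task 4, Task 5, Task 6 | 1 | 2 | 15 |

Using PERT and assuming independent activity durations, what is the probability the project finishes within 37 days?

te_Task 1 = (1 + 4·3 + 5)/6 = 18/6 = 3; σ²_Task 1 = ((5−1)/6)² = 0.444
te_Task 2 = (8 + 4·12 + 16)/6 = 72/6 = 12; σ²_Task 2 = ((16−8)/6)² = 1.778
te_Task 3 = (9 + 4·13 + 23)/6 = 84/6 = 14; σ²_Task 3 = ((23−9)/6)² = 5.444
te_Task 4 = (3 + 4·8 + 19)/6 = 54/6 = 9; σ²_Task 4 = ((19−3)/6)² = 7.111
te_Task 5 = (2 + 4·4 + 18)/6 = 36/6 = 6; σ²_Task 5 = ((18−2)/6)² = 7.111
te_Task 6 = (8 + 4·12 + 22)/6 = 78/6 = 13; σ²_Task 6 = ((22−8)/6)² = 5.444
te_Task 7 = (1 + 4·2 + 15)/6 = 24/6 = 4; σ²_Task 7 = ((15−1)/6)² = 5.444

Forward pass:
ES_Task 1 = 0; EF_Task 1 = 3
ES_Task 2 = 3; EF_Task 2 = 3+12 = 15
ES_Task 3 = 3; EF_Task 3 = 3+14 = 17
ES_Task 4 = 3; EF_Task 4 = 3+9 = 12
ES_Task 5 = max(EF_Task 1=3, EF_Task 2=15) = 15; EF_Task 5 = 15+6 = 21
ES_Task 6 = 15; EF_Task 6 = 15+13 = 28
ES_Task 7 = max(EF_Task 3=17, EF_Task 4=12, EF_Task 5=21, EF_Task 6=28) = 28; EF_Task 7 = 28+4 = 32
Expected project duration μ = 32 days. Critical path: Task 1 → Task 2 → Task 6 → Task 7.

Variance along critical path = 0.444 + 1.778 + 5.444 + 5.444 = 13.111; σ = √13.111 = 3.621 days.
Z = (37 − 32) / 3.621 = 1.381
P(T ≤ 37) = Φ(1.381) ≈ 0.916

0.916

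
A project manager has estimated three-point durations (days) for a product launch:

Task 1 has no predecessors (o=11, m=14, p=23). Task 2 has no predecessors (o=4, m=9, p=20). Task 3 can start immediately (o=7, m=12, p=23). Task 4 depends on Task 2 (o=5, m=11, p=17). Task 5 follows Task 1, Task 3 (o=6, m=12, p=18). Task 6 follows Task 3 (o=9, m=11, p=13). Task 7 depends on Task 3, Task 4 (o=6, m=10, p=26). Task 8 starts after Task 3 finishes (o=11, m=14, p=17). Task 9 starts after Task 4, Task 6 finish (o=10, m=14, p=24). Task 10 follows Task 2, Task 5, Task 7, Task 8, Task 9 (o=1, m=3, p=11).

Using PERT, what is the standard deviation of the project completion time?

3.97 days

te_Task 1 = (11 + 4·14 + 23)/6 = 90/6 = 15; σ²_Task 1 = ((23−11)/6)² = 4.000
te_Task 2 = (4 + 4·9 + 20)/6 = 60/6 = 10; σ²_Task 2 = ((20−4)/6)² = 7.111
te_Task 3 = (7 + 4·12 + 23)/6 = 78/6 = 13; σ²_Task 3 = ((23−7)/6)² = 7.111
te_Task 4 = (5 + 4·11 + 17)/6 = 66/6 = 11; σ²_Task 4 = ((17−5)/6)² = 4.000
te_Task 5 = (6 + 4·12 + 18)/6 = 72/6 = 12; σ²_Task 5 = ((18−6)/6)² = 4.000
te_Task 6 = (9 + 4·11 + 13)/6 = 66/6 = 11; σ²_Task 6 = ((13−9)/6)² = 0.444
te_Task 7 = (6 + 4·10 + 26)/6 = 72/6 = 12; σ²_Task 7 = ((26−6)/6)² = 11.111
te_Task 8 = (11 + 4·14 + 17)/6 = 84/6 = 14; σ²_Task 8 = ((17−11)/6)² = 1.000
te_Task 9 = (10 + 4·14 + 24)/6 = 90/6 = 15; σ²_Task 9 = ((24−10)/6)² = 5.444
te_Task 10 = (1 + 4·3 + 11)/6 = 24/6 = 4; σ²_Task 10 = ((11−1)/6)² = 2.778

Forward pass:
ES_Task 1 = 0; EF_Task 1 = 15
ES_Task 2 = 0; EF_Task 2 = 10
ES_Task 3 = 0; EF_Task 3 = 13
ES_Task 4 = 10; EF_Task 4 = 10+11 = 21
ES_Task 5 = max(EF_Task 1=15, EF_Task 3=13) = 15; EF_Task 5 = 15+12 = 27
ES_Task 6 = 13; EF_Task 6 = 13+11 = 24
ES_Task 7 = max(EF_Task 3=13, EF_Task 4=21) = 21; EF_Task 7 = 21+12 = 33
ES_Task 8 = 13; EF_Task 8 = 13+14 = 27
ES_Task 9 = max(EF_Task 4=21, EF_Task 6=24) = 24; EF_Task 9 = 24+15 = 39
ES_Task 10 = max(EF_Task 2=10, EF_Task 5=27, EF_Task 7=33, EF_Task 8=27, EF_Task 9=39) = 39; EF_Task 10 = 39+4 = 43
Expected project duration μ = 43 days. Critical path: Task 3 → Task 6 → Task 9 → Task 10.

Variance along critical path = 7.111 + 0.444 + 5.444 + 2.778 = 15.778
σ = √15.778 = 3.972 days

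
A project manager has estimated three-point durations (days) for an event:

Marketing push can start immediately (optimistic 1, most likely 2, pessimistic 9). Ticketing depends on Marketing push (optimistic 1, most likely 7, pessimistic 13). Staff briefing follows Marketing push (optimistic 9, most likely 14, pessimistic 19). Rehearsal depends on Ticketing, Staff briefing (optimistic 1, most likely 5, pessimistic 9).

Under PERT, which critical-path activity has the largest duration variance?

te_Marketing push = (1 + 4·2 + 9)/6 = 18/6 = 3; σ²_Marketing push = ((9−1)/6)² = 1.778
te_Ticketing = (1 + 4·7 + 13)/6 = 42/6 = 7; σ²_Ticketing = ((13−1)/6)² = 4.000
te_Staff briefing = (9 + 4·14 + 19)/6 = 84/6 = 14; σ²_Staff briefing = ((19−9)/6)² = 2.778
te_Rehearsal = (1 + 4·5 + 9)/6 = 30/6 = 5; σ²_Rehearsal = ((9−1)/6)² = 1.778

Forward pass:
ES_Marketing push = 0; EF_Marketing push = 3
ES_Ticketing = 3; EF_Ticketing = 3+7 = 10
ES_Staff briefing = 3; EF_Staff briefing = 3+14 = 17
ES_Rehearsal = max(EF_Ticketing=10, EF_Staff briefing=17) = 17; EF_Rehearsal = 17+5 = 22
Expected project duration μ = 22 days. Critical path: Marketing push → Staff briefing → Rehearsal.

Variances on critical path: σ²_Marketing push=1.778, σ²_Staff briefing=2.778, σ²_Rehearsal=1.778.
Largest is σ²_Staff briefing = 2.778.

Staff briefing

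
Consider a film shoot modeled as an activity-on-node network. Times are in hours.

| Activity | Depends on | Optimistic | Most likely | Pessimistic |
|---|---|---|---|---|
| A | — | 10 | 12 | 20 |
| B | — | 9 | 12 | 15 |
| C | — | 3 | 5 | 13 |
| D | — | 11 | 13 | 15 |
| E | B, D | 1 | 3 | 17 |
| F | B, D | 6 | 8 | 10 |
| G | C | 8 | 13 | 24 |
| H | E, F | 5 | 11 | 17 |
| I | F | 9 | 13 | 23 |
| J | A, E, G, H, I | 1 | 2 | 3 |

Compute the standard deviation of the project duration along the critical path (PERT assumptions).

te_A = (10 + 4·12 + 20)/6 = 78/6 = 13; σ²_A = ((20−10)/6)² = 2.778
te_B = (9 + 4·12 + 15)/6 = 72/6 = 12; σ²_B = ((15−9)/6)² = 1.000
te_C = (3 + 4·5 + 13)/6 = 36/6 = 6; σ²_C = ((13−3)/6)² = 2.778
te_D = (11 + 4·13 + 15)/6 = 78/6 = 13; σ²_D = ((15−11)/6)² = 0.444
te_E = (1 + 4·3 + 17)/6 = 30/6 = 5; σ²_E = ((17−1)/6)² = 7.111
te_F = (6 + 4·8 + 10)/6 = 48/6 = 8; σ²_F = ((10−6)/6)² = 0.444
te_G = (8 + 4·13 + 24)/6 = 84/6 = 14; σ²_G = ((24−8)/6)² = 7.111
te_H = (5 + 4·11 + 17)/6 = 66/6 = 11; σ²_H = ((17−5)/6)² = 4.000
te_I = (9 + 4·13 + 23)/6 = 84/6 = 14; σ²_I = ((23−9)/6)² = 5.444
te_J = (1 + 4·2 + 3)/6 = 12/6 = 2; σ²_J = ((3−1)/6)² = 0.111

Forward pass:
ES_A = 0; EF_A = 13
ES_B = 0; EF_B = 12
ES_C = 0; EF_C = 6
ES_D = 0; EF_D = 13
ES_E = max(EF_B=12, EF_D=13) = 13; EF_E = 13+5 = 18
ES_F = max(EF_B=12, EF_D=13) = 13; EF_F = 13+8 = 21
ES_G = 6; EF_G = 6+14 = 20
ES_H = max(EF_E=18, EF_F=21) = 21; EF_H = 21+11 = 32
ES_I = 21; EF_I = 21+14 = 35
ES_J = max(EF_A=13, EF_E=18, EF_G=20, EF_H=32, EF_I=35) = 35; EF_J = 35+2 = 37
Expected project duration μ = 37 hours. Critical path: D → F → I → J.

Variance along critical path = 0.444 + 0.444 + 5.444 + 0.111 = 6.444
σ = √6.444 = 2.539 hours

2.54 hours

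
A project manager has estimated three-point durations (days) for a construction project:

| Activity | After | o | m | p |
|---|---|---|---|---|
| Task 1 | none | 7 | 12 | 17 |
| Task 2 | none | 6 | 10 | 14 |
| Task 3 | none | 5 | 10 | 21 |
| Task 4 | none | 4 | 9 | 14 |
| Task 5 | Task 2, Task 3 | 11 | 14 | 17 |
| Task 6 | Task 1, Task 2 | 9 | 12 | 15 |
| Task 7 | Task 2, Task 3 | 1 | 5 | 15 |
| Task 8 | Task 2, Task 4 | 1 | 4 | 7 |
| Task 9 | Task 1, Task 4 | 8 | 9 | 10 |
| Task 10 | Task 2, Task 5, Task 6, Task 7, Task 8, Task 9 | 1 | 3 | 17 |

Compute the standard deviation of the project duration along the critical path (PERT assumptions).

te_Task 1 = (7 + 4·12 + 17)/6 = 72/6 = 12; σ²_Task 1 = ((17−7)/6)² = 2.778
te_Task 2 = (6 + 4·10 + 14)/6 = 60/6 = 10; σ²_Task 2 = ((14−6)/6)² = 1.778
te_Task 3 = (5 + 4·10 + 21)/6 = 66/6 = 11; σ²_Task 3 = ((21−5)/6)² = 7.111
te_Task 4 = (4 + 4·9 + 14)/6 = 54/6 = 9; σ²_Task 4 = ((14−4)/6)² = 2.778
te_Task 5 = (11 + 4·14 + 17)/6 = 84/6 = 14; σ²_Task 5 = ((17−11)/6)² = 1.000
te_Task 6 = (9 + 4·12 + 15)/6 = 72/6 = 12; σ²_Task 6 = ((15−9)/6)² = 1.000
te_Task 7 = (1 + 4·5 + 15)/6 = 36/6 = 6; σ²_Task 7 = ((15−1)/6)² = 5.444
te_Task 8 = (1 + 4·4 + 7)/6 = 24/6 = 4; σ²_Task 8 = ((7−1)/6)² = 1.000
te_Task 9 = (8 + 4·9 + 10)/6 = 54/6 = 9; σ²_Task 9 = ((10−8)/6)² = 0.111
te_Task 10 = (1 + 4·3 + 17)/6 = 30/6 = 5; σ²_Task 10 = ((17−1)/6)² = 7.111

Forward pass:
ES_Task 1 = 0; EF_Task 1 = 12
ES_Task 2 = 0; EF_Task 2 = 10
ES_Task 3 = 0; EF_Task 3 = 11
ES_Task 4 = 0; EF_Task 4 = 9
ES_Task 5 = max(EF_Task 2=10, EF_Task 3=11) = 11; EF_Task 5 = 11+14 = 25
ES_Task 6 = max(EF_Task 1=12, EF_Task 2=10) = 12; EF_Task 6 = 12+12 = 24
ES_Task 7 = max(EF_Task 2=10, EF_Task 3=11) = 11; EF_Task 7 = 11+6 = 17
ES_Task 8 = max(EF_Task 2=10, EF_Task 4=9) = 10; EF_Task 8 = 10+4 = 14
ES_Task 9 = max(EF_Task 1=12, EF_Task 4=9) = 12; EF_Task 9 = 12+9 = 21
ES_Task 10 = max(EF_Task 2=10, EF_Task 5=25, EF_Task 6=24, EF_Task 7=17, EF_Task 8=14, EF_Task 9=21) = 25; EF_Task 10 = 25+5 = 30
Expected project duration μ = 30 days. Critical path: Task 3 → Task 5 → Task 10.

Variance along critical path = 7.111 + 1.000 + 7.111 = 15.222
σ = √15.222 = 3.902 days

3.90 days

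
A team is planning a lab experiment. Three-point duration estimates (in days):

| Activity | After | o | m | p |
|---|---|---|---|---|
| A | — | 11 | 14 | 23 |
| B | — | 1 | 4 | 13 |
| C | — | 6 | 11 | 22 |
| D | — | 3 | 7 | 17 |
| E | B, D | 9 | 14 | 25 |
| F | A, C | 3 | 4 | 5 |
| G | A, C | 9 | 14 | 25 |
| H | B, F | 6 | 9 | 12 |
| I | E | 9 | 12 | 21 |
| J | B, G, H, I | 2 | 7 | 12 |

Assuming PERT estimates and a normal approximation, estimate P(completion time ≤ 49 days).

0.914

te_A = (11 + 4·14 + 23)/6 = 90/6 = 15; σ²_A = ((23−11)/6)² = 4.000
te_B = (1 + 4·4 + 13)/6 = 30/6 = 5; σ²_B = ((13−1)/6)² = 4.000
te_C = (6 + 4·11 + 22)/6 = 72/6 = 12; σ²_C = ((22−6)/6)² = 7.111
te_D = (3 + 4·7 + 17)/6 = 48/6 = 8; σ²_D = ((17−3)/6)² = 5.444
te_E = (9 + 4·14 + 25)/6 = 90/6 = 15; σ²_E = ((25−9)/6)² = 7.111
te_F = (3 + 4·4 + 5)/6 = 24/6 = 4; σ²_F = ((5−3)/6)² = 0.111
te_G = (9 + 4·14 + 25)/6 = 90/6 = 15; σ²_G = ((25−9)/6)² = 7.111
te_H = (6 + 4·9 + 12)/6 = 54/6 = 9; σ²_H = ((12−6)/6)² = 1.000
te_I = (9 + 4·12 + 21)/6 = 78/6 = 13; σ²_I = ((21−9)/6)² = 4.000
te_J = (2 + 4·7 + 12)/6 = 42/6 = 7; σ²_J = ((12−2)/6)² = 2.778

Forward pass:
ES_A = 0; EF_A = 15
ES_B = 0; EF_B = 5
ES_C = 0; EF_C = 12
ES_D = 0; EF_D = 8
ES_E = max(EF_B=5, EF_D=8) = 8; EF_E = 8+15 = 23
ES_F = max(EF_A=15, EF_C=12) = 15; EF_F = 15+4 = 19
ES_G = max(EF_A=15, EF_C=12) = 15; EF_G = 15+15 = 30
ES_H = max(EF_B=5, EF_F=19) = 19; EF_H = 19+9 = 28
ES_I = 23; EF_I = 23+13 = 36
ES_J = max(EF_B=5, EF_G=30, EF_H=28, EF_I=36) = 36; EF_J = 36+7 = 43
Expected project duration μ = 43 days. Critical path: D → E → I → J.

Variance along critical path = 5.444 + 7.111 + 4.000 + 2.778 = 19.333; σ = √19.333 = 4.397 days.
Z = (49 − 43) / 4.397 = 1.365
P(T ≤ 49) = Φ(1.365) ≈ 0.914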